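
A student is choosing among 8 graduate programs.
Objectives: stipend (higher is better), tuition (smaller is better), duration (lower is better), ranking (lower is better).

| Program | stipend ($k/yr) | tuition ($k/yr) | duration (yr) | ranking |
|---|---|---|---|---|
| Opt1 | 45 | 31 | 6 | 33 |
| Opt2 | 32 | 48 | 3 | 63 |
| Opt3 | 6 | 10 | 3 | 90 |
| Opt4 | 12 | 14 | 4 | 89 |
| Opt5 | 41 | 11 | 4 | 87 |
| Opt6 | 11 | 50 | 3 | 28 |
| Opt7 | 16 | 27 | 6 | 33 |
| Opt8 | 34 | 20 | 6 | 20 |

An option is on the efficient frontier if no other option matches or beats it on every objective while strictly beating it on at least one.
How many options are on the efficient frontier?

Opt1: not dominated (best stipend).
Opt2: not dominated.
Opt3: not dominated (best tuition).
Opt4: dominated by Opt5 (stipend 41≥12, tuition 11≤14, duration 4≤4, ranking 87≤89).
Opt5: not dominated.
Opt6: not dominated.
Opt7: dominated by Opt8 (stipend 34≥16, tuition 20≤27, duration 6≤6, ranking 20≤33).
Opt8: not dominated (best ranking).
Pareto-optimal: Opt1, Opt2, Opt3, Opt5, Opt6, Opt8 → 6.

6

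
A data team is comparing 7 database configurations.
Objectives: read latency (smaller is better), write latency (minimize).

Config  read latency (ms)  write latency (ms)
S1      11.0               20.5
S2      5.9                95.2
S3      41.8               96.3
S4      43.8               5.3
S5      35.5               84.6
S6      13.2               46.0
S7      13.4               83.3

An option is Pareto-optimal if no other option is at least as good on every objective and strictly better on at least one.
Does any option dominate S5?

S1 vs S5: read latency 11.0≤35.5, write latency 20.5≤84.6 — S1 is at least as good on every objective and strictly better on at least one, so S1 dominates S5.

Yes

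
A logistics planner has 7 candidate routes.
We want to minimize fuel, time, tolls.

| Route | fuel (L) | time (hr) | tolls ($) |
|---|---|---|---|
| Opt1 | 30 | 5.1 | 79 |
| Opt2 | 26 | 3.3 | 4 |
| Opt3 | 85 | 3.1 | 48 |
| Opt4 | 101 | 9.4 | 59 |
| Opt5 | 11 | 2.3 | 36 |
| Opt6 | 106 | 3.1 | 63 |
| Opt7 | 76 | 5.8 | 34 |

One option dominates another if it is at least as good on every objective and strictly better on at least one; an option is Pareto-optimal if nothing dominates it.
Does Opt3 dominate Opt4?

Yes

Opt3 vs Opt4: fuel 85≤101, time 3.1≤9.4, tolls 48≤59 — Opt3 is at least as good on every objective with at least one strict improvement.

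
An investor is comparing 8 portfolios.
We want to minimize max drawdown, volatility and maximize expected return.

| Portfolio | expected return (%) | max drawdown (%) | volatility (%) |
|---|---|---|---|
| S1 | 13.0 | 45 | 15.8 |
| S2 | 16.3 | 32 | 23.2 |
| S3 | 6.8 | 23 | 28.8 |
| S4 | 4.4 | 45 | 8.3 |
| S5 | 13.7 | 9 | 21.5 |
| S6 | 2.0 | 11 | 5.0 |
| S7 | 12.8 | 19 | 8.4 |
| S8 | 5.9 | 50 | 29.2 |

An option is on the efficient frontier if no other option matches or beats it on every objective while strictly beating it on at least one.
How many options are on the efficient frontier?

6

S1: not dominated.
S2: not dominated (best expected return).
S3: dominated by S5 (expected return 13.7≥6.8, max drawdown 9≤23, volatility 21.5≤28.8).
S4: not dominated.
S5: not dominated (best max drawdown).
S6: not dominated (best volatility).
S7: not dominated.
S8: dominated by S1 (expected return 13.0≥5.9, max drawdown 45≤50, volatility 15.8≤29.2).
Pareto-optimal: S1, S2, S4, S5, S6, S7 → 6.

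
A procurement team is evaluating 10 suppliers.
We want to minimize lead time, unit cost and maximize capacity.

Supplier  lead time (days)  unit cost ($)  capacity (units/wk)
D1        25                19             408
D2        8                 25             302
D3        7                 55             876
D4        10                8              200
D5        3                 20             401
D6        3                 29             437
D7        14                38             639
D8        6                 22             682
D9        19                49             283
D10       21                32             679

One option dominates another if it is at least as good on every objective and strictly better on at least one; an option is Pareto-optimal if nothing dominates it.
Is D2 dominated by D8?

D8 vs D2: lead time 6≤8, unit cost 22≤25, capacity 682≥302 — D8 is at least as good on every objective with at least one strict improvement.

Yes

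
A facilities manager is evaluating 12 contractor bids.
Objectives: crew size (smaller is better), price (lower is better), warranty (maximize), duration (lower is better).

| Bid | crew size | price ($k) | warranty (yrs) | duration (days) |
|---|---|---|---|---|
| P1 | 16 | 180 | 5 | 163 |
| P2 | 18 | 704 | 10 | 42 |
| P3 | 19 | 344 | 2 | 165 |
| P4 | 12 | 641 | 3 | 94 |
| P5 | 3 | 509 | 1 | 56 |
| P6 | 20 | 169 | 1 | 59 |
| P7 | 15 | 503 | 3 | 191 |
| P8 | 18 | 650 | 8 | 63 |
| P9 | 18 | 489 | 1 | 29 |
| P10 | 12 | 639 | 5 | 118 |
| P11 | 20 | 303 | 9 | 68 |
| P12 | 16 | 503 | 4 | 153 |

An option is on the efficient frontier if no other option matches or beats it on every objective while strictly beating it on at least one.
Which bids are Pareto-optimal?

P1: not dominated.
P2: not dominated (best warranty).
P3: dominated by P1 (crew size 16≤19, price 180≤344, warranty 5≥2, duration 163≤165).
P4: not dominated.
P5: not dominated (best crew size).
P6: not dominated (best price).
P7: not dominated.
P8: not dominated.
P9: not dominated (best duration).
P10: not dominated.
P11: not dominated.
P12: not dominated.

P1, P2, P4, P5, P6, P7, P8, P9, P10, P11, P12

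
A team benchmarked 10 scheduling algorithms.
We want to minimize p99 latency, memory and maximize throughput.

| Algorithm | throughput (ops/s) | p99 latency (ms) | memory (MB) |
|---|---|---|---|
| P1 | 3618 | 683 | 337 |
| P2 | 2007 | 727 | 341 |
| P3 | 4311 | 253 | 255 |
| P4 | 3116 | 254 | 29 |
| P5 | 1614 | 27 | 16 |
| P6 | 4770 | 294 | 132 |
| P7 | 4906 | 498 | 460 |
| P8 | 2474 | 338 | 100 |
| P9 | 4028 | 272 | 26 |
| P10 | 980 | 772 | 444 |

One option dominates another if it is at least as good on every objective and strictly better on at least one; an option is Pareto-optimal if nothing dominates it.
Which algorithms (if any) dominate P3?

none

P1: worse on throughput (3618 vs 4311).
P2: worse on throughput (2007 vs 4311).
P4: worse on throughput (3116 vs 4311).
P5: worse on throughput (1614 vs 4311).
P6: worse on p99 latency (294 vs 253).
P7: worse on p99 latency (498 vs 253).
P8: worse on throughput (2474 vs 4311).
P9: worse on throughput (4028 vs 4311).
P10: worse on throughput (980 vs 4311).
No option dominates P3.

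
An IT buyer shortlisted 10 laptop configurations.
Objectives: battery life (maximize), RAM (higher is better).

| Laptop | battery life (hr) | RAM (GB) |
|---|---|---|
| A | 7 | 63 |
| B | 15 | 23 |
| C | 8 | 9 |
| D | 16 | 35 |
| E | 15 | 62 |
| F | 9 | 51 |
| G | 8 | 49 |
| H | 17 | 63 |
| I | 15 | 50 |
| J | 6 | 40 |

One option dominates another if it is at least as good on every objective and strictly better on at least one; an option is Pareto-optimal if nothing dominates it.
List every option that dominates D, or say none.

H: battery life 17≥16, RAM 63≥35 — dominates D.
Others (A, B, C, E, F, G, I, J) are each worse than D on at least one objective.

H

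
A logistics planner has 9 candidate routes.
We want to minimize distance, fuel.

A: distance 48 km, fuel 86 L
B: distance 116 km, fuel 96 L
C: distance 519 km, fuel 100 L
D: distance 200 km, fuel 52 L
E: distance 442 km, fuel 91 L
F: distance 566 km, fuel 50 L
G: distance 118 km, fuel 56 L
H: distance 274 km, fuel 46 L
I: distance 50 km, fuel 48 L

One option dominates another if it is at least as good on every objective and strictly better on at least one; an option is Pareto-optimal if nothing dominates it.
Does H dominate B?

H vs B: H is worse on distance (274 vs 116), so it does not dominate B.

No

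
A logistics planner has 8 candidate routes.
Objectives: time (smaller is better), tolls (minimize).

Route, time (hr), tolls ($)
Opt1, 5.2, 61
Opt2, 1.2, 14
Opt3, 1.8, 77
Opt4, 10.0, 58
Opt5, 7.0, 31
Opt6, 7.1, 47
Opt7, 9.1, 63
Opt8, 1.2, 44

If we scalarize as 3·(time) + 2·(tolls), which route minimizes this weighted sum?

Opt1: 3·5.2 + 2·61 = 137.6
Opt2: 3·1.2 + 2·14 = 31.6
Opt3: 3·1.8 + 2·77 = 159.4
Opt4: 3·10.0 + 2·58 = 146.0
Opt5: 3·7.0 + 2·31 = 83.0
Opt6: 3·7.1 + 2·47 = 115.3
Opt7: 3·9.1 + 2·63 = 153.3
Opt8: 3·1.2 + 2·44 = 91.6
Lowest: Opt2 at 31.6.

Opt2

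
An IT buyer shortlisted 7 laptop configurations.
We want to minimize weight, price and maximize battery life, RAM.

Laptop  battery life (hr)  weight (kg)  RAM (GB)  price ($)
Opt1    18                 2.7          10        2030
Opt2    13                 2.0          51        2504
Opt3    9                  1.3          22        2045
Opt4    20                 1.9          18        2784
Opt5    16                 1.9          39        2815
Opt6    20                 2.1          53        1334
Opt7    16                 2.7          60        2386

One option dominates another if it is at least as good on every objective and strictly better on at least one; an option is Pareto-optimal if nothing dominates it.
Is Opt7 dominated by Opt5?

Opt5 vs Opt7: Opt5 is worse on RAM (39 vs 60), so it does not dominate Opt7.

No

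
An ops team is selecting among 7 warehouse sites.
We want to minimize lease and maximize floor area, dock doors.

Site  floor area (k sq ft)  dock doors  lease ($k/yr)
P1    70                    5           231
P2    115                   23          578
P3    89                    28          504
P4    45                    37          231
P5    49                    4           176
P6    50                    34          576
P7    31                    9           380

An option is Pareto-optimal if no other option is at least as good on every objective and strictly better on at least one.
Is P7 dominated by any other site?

P4 vs P7: floor area 45≥31, dock doors 37≥9, lease 231≤380 — P4 is at least as good on every objective and strictly better on at least one, so P4 dominates P7.

Yes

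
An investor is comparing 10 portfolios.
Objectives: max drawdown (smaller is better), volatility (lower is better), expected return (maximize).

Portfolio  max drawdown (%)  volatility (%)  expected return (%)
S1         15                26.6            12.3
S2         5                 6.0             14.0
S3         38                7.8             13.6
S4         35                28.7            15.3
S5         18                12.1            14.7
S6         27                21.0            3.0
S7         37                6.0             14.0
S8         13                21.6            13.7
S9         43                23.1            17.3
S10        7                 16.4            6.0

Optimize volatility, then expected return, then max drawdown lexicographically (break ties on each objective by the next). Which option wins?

S2

First minimize volatility: best is 6.0, kept {S2, S7}.
Then maximize expected return: best is 14.0, kept {S2, S7}.
Then minimize max drawdown: best is 5, kept {S2}.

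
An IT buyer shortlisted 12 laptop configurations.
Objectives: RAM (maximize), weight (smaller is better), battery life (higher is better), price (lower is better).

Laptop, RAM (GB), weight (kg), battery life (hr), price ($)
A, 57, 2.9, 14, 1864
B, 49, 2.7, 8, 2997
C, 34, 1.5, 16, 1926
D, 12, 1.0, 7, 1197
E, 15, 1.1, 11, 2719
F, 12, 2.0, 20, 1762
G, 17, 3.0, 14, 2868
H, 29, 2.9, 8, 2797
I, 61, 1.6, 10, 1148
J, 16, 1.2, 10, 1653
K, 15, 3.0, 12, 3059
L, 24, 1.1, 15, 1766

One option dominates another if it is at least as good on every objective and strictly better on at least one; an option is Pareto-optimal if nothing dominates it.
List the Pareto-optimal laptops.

A, C, D, F, I, J, L

A: not dominated.
B: dominated by I (RAM 61≥49, weight 1.6≤2.7, battery life 10≥8, price 1148≤2997).
C: not dominated.
D: not dominated (best weight).
E: dominated by L (RAM 24≥15, weight 1.1≤1.1, battery life 15≥11, price 1766≤2719).
F: not dominated (best battery life).
G: dominated by A (RAM 57≥17, weight 2.9≤3.0, battery life 14≥14, price 1864≤2868).
H: dominated by A (RAM 57≥29, weight 2.9≤2.9, battery life 14≥8, price 1864≤2797).
I: not dominated (best RAM).
J: not dominated.
K: dominated by A (RAM 57≥15, weight 2.9≤3.0, battery life 14≥12, price 1864≤3059).
L: not dominated.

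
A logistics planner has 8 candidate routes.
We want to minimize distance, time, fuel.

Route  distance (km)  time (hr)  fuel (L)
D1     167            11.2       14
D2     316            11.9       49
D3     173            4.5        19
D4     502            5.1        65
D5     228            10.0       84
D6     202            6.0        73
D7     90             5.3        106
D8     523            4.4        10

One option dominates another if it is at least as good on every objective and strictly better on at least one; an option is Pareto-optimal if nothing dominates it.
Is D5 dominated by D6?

Yes

D6 vs D5: distance 202≤228, time 6.0≤10.0, fuel 73≤84 — D6 is at least as good on every objective with at least one strict improvement.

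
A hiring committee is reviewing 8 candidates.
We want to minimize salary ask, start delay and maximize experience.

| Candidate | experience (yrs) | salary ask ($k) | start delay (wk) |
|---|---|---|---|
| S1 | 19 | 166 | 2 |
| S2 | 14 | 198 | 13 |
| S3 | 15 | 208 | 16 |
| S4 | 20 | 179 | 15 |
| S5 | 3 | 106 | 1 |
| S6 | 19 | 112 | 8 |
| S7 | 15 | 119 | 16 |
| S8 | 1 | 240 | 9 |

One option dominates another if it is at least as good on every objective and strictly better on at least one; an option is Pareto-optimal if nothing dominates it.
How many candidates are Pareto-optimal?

4

S1: not dominated.
S2: dominated by S1 (experience 19≥14, salary ask 166≤198, start delay 2≤13).
S3: dominated by S1 (experience 19≥15, salary ask 166≤208, start delay 2≤16).
S4: not dominated (best experience).
S5: not dominated (best salary ask).
S6: not dominated.
S7: dominated by S6 (experience 19≥15, salary ask 112≤119, start delay 8≤16).
S8: dominated by S1 (experience 19≥1, salary ask 166≤240, start delay 2≤9).
Pareto-optimal: S1, S4, S5, S6 → 4.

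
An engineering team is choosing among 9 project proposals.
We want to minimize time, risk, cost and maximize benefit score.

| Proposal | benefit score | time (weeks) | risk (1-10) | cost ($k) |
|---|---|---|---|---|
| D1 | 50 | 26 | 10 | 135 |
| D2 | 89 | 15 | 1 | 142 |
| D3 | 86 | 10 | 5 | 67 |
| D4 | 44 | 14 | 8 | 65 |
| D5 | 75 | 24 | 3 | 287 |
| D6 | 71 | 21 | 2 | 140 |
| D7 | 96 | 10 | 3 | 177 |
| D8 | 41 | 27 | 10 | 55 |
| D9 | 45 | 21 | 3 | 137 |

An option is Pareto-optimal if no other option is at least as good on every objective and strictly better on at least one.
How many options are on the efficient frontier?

7

D1: dominated by D3 (benefit score 86≥50, time 10≤26, risk 5≤10, cost 67≤135).
D2: not dominated (best risk).
D3: not dominated.
D4: not dominated.
D5: dominated by D2 (benefit score 89≥75, time 15≤24, risk 1≤3, cost 142≤287).
D6: not dominated.
D7: not dominated (best benefit score).
D8: not dominated (best cost).
D9: not dominated.
Pareto-optimal: D2, D3, D4, D6, D7, D8, D9 → 7.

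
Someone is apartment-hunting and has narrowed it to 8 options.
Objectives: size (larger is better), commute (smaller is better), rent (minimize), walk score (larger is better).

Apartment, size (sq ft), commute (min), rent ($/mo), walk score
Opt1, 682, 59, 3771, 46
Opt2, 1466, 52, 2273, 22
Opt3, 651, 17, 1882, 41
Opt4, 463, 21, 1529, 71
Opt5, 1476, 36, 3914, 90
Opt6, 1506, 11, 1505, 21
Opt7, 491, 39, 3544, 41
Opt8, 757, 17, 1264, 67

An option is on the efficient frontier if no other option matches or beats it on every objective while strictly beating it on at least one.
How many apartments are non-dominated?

5

Opt1: dominated by Opt8 (size 757≥682, commute 17≤59, rent 1264≤3771, walk score 67≥46).
Opt2: not dominated.
Opt3: dominated by Opt8 (size 757≥651, commute 17≤17, rent 1264≤1882, walk score 67≥41).
Opt4: not dominated.
Opt5: not dominated (best walk score).
Opt6: not dominated (best size).
Opt7: dominated by Opt3 (size 651≥491, commute 17≤39, rent 1882≤3544, walk score 41≥41).
Opt8: not dominated (best rent).
Pareto-optimal: Opt2, Opt4, Opt5, Opt6, Opt8 → 5.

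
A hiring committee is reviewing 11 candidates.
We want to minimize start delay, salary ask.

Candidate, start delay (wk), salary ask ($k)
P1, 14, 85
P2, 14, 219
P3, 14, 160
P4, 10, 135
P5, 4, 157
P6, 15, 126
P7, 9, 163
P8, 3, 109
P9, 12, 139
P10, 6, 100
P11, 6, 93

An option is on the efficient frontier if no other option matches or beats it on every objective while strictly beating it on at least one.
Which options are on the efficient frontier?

P1: not dominated (best salary ask).
P2: dominated by P1 (start delay 14≤14, salary ask 85≤219).
P3: dominated by P1 (start delay 14≤14, salary ask 85≤160).
P4: dominated by P8 (start delay 3≤10, salary ask 109≤135).
P5: dominated by P8 (start delay 3≤4, salary ask 109≤157).
P6: dominated by P1 (start delay 14≤15, salary ask 85≤126).
P7: dominated by P5 (start delay 4≤9, salary ask 157≤163).
P8: not dominated (best start delay).
P9: dominated by P4 (start delay 10≤12, salary ask 135≤139).
P10: dominated by P11 (start delay 6≤6, salary ask 93≤100).
P11: not dominated.

P1, P8, P11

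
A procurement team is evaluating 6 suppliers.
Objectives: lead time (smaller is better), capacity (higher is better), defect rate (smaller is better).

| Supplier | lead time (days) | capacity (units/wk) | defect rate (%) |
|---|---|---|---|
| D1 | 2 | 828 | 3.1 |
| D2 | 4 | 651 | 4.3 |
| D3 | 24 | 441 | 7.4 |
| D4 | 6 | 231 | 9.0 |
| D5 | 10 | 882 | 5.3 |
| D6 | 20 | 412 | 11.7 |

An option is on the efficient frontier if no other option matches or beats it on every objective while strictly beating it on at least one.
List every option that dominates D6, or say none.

D1, D2, D5

D1: lead time 2≤20, capacity 828≥412, defect rate 3.1≤11.7 — dominates D6.
D2: lead time 4≤20, capacity 651≥412, defect rate 4.3≤11.7 — dominates D6.
D5: lead time 10≤20, capacity 882≥412, defect rate 5.3≤11.7 — dominates D6.
Others (D3, D4) are each worse than D6 on at least one objective.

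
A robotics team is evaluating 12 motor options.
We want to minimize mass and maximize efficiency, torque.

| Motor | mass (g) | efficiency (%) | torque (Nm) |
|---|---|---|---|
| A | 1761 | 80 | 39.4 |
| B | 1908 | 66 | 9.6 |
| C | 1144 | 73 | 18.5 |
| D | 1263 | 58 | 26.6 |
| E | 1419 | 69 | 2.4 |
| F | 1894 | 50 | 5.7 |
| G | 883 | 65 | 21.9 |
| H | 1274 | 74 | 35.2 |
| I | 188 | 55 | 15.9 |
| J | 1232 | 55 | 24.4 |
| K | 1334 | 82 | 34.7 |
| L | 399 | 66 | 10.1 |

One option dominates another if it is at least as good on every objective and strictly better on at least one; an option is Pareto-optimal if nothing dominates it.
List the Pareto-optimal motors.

A: not dominated (best torque).
B: dominated by A (mass 1761≤1908, efficiency 80≥66, torque 39.4≥9.6).
C: not dominated.
D: not dominated.
E: dominated by C (mass 1144≤1419, efficiency 73≥69, torque 18.5≥2.4).
F: dominated by A (mass 1761≤1894, efficiency 80≥50, torque 39.4≥5.7).
G: not dominated.
H: not dominated.
I: not dominated (best mass).
J: not dominated.
K: not dominated (best efficiency).
L: not dominated.

A, C, D, G, H, I, J, K, L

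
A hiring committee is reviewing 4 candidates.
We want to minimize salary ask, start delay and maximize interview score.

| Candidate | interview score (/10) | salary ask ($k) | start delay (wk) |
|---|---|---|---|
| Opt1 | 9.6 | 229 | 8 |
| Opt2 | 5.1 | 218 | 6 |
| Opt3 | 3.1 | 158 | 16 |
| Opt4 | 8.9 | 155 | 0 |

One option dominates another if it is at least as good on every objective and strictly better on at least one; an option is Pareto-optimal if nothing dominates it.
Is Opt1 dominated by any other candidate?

No

Opt2: worse on interview score (5.1 vs 9.6).
Opt3: worse on interview score (3.1 vs 9.6).
Opt4: worse on interview score (8.9 vs 9.6).
No option is at least as good as Opt1 on every objective and strictly better on one.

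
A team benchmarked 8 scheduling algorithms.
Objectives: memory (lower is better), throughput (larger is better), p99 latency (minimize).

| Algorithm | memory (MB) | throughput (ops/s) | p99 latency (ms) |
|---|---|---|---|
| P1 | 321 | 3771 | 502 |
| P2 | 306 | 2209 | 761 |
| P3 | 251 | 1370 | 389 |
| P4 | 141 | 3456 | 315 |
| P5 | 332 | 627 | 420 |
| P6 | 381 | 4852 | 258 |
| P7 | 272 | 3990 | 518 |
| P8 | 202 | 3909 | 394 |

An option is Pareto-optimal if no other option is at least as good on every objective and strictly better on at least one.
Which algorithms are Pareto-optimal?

P1: dominated by P8 (memory 202≤321, throughput 3909≥3771, p99 latency 394≤502).
P2: dominated by P4 (memory 141≤306, throughput 3456≥2209, p99 latency 315≤761).
P3: dominated by P4 (memory 141≤251, throughput 3456≥1370, p99 latency 315≤389).
P4: not dominated (best memory).
P5: dominated by P3 (memory 251≤332, throughput 1370≥627, p99 latency 389≤420).
P6: not dominated (best throughput).
P7: not dominated.
P8: not dominated.

P4, P6, P7, P8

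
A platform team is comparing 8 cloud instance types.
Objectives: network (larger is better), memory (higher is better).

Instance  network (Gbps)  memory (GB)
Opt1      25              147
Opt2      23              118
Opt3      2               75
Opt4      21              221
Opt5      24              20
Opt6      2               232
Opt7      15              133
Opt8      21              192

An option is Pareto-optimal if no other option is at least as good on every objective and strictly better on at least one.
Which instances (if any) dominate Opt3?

Opt1, Opt2, Opt4, Opt6, Opt7, Opt8

Opt1: network 25≥2, memory 147≥75 — dominates Opt3.
Opt2: network 23≥2, memory 118≥75 — dominates Opt3.
Opt4: network 21≥2, memory 221≥75 — dominates Opt3.
Opt6: network 2≥2, memory 232≥75 — dominates Opt3.
Opt7: network 15≥2, memory 133≥75 — dominates Opt3.
Opt8: network 21≥2, memory 192≥75 — dominates Opt3.
Others (Opt5) are each worse than Opt3 on at least one objective.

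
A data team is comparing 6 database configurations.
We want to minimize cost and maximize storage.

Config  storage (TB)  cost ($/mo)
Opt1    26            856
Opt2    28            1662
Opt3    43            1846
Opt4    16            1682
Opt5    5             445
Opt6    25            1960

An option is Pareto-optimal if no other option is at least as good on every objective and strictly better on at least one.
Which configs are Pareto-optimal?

Opt1, Opt2, Opt3, Opt5

Opt1: not dominated.
Opt2: not dominated.
Opt3: not dominated (best storage).
Opt4: dominated by Opt1 (storage 26≥16, cost 856≤1682).
Opt5: not dominated (best cost).
Opt6: dominated by Opt1 (storage 26≥25, cost 856≤1960).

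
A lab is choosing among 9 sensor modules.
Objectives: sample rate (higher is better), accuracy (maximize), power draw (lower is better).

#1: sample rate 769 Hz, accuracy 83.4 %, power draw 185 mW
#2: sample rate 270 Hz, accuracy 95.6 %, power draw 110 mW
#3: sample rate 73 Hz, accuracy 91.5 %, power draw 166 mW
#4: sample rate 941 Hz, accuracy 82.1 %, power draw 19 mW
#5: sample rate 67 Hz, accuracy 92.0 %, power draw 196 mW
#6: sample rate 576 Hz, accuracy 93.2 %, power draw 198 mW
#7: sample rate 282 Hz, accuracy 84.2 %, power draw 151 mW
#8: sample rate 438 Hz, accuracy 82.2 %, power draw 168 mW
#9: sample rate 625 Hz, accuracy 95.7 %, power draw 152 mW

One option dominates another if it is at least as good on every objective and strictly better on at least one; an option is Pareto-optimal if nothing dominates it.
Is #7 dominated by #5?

No

#5 vs #7: #5 is worse on sample rate (67 vs 282), so it does not dominate #7.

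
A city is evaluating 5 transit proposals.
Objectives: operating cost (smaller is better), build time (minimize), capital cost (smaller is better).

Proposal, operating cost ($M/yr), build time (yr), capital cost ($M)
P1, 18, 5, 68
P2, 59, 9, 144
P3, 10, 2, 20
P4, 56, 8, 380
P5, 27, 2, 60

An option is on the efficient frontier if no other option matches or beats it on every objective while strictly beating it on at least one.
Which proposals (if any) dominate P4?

P1: operating cost 18≤56, build time 5≤8, capital cost 68≤380 — dominates P4.
P3: operating cost 10≤56, build time 2≤8, capital cost 20≤380 — dominates P4.
P5: operating cost 27≤56, build time 2≤8, capital cost 60≤380 — dominates P4.
Others (P2) are each worse than P4 on at least one objective.

P1, P3, P5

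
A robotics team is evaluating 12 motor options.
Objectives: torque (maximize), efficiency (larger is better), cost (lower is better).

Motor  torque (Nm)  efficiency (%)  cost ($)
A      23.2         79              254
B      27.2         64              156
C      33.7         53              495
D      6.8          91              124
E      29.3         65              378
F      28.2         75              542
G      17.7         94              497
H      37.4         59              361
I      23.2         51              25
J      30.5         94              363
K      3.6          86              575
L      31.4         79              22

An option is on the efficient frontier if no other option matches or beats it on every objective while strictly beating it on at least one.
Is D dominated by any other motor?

No

A: worse on efficiency (79 vs 91).
B: worse on efficiency (64 vs 91).
C: worse on efficiency (53 vs 91).
E: worse on efficiency (65 vs 91).
F: worse on efficiency (75 vs 91).
G: worse on cost (497 vs 124).
H: worse on efficiency (59 vs 91).
I: worse on efficiency (51 vs 91).
J: worse on cost (363 vs 124).
K: worse on torque (3.6 vs 6.8).
L: worse on efficiency (79 vs 91).
No option is at least as good as D on every objective and strictly better on one.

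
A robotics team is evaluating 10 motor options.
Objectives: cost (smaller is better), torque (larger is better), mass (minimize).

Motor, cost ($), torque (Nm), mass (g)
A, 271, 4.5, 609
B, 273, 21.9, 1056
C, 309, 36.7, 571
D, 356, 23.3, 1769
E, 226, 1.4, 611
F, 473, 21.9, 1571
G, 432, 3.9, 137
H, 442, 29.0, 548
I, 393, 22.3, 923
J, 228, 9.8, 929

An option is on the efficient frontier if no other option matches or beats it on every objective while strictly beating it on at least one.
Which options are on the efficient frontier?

A: not dominated.
B: not dominated.
C: not dominated (best torque).
D: dominated by C (cost 309≤356, torque 36.7≥23.3, mass 571≤1769).
E: not dominated (best cost).
F: dominated by B (cost 273≤473, torque 21.9≥21.9, mass 1056≤1571).
G: not dominated (best mass).
H: not dominated.
I: dominated by C (cost 309≤393, torque 36.7≥22.3, mass 571≤923).
J: not dominated.

A, B, C, E, G, H, J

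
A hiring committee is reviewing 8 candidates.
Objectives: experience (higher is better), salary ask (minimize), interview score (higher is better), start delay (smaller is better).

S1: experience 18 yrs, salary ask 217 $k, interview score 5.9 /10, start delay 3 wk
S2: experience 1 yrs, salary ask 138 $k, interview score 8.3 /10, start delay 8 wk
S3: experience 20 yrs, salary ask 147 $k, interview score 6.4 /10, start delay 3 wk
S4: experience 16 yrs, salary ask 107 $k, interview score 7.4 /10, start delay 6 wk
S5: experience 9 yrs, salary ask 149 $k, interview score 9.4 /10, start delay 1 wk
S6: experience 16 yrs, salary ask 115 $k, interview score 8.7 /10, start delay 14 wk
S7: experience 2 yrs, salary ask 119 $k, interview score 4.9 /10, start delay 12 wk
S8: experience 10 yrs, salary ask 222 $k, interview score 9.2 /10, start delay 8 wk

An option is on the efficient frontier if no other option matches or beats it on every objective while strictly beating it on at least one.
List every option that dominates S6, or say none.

S1: worse on salary ask (217 vs 115).
S2: worse on experience (1 vs 16).
S3: worse on salary ask (147 vs 115).
S4: worse on interview score (7.4 vs 8.7).
S5: worse on experience (9 vs 16).
S7: worse on experience (2 vs 16).
S8: worse on experience (10 vs 16).
No option dominates S6.

none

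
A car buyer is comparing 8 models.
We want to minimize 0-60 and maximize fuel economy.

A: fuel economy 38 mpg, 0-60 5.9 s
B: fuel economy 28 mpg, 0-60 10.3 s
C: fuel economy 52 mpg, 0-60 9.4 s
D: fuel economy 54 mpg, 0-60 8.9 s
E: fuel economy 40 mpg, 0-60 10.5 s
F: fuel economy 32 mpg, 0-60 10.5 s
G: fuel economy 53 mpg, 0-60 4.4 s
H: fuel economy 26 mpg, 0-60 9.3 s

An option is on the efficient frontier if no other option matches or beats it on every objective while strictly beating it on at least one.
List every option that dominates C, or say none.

D: fuel economy 54≥52, 0-60 8.9≤9.4 — dominates C.
G: fuel economy 53≥52, 0-60 4.4≤9.4 — dominates C.
Others (A, B, E, F, H) are each worse than C on at least one objective.

D, G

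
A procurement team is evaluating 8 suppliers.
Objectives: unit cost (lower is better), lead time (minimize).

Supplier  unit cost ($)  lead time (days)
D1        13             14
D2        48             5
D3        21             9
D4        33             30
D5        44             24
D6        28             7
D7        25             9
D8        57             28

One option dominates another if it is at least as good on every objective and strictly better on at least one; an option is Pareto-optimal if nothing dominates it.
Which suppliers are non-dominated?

D1, D2, D3, D6

D1: not dominated (best unit cost).
D2: not dominated (best lead time).
D3: not dominated.
D4: dominated by D1 (unit cost 13≤33, lead time 14≤30).
D5: dominated by D1 (unit cost 13≤44, lead time 14≤24).
D6: not dominated.
D7: dominated by D3 (unit cost 21≤25, lead time 9≤9).
D8: dominated by D1 (unit cost 13≤57, lead time 14≤28).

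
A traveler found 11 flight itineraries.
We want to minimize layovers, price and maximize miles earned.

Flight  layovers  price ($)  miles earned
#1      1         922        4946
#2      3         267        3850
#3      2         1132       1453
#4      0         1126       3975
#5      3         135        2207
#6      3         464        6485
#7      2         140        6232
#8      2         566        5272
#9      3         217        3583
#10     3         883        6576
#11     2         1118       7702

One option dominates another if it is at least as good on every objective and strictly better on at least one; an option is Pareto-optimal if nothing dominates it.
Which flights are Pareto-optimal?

#1, #4, #5, #6, #7, #10, #11

#1: not dominated.
#2: dominated by #7 (layovers 2≤3, price 140≤267, miles earned 6232≥3850).
#3: dominated by #1 (layovers 1≤2, price 922≤1132, miles earned 4946≥1453).
#4: not dominated (best layovers).
#5: not dominated (best price).
#6: not dominated.
#7: not dominated.
#8: dominated by #7 (layovers 2≤2, price 140≤566, miles earned 6232≥5272).
#9: dominated by #7 (layovers 2≤3, price 140≤217, miles earned 6232≥3583).
#10: not dominated.
#11: not dominated (best miles earned).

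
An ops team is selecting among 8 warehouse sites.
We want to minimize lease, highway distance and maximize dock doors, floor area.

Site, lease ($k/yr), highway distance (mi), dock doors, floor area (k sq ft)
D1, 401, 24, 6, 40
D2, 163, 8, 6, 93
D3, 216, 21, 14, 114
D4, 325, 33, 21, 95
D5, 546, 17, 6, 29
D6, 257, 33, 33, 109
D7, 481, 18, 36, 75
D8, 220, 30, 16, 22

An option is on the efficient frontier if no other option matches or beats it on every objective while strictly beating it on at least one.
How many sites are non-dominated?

D1: dominated by D2 (lease 163≤401, highway distance 8≤24, dock doors 6≥6, floor area 93≥40).
D2: not dominated (best lease).
D3: not dominated (best floor area).
D4: dominated by D6 (lease 257≤325, highway distance 33≤33, dock doors 33≥21, floor area 109≥95).
D5: dominated by D2 (lease 163≤546, highway distance 8≤17, dock doors 6≥6, floor area 93≥29).
D6: not dominated.
D7: not dominated (best dock doors).
D8: not dominated.
Pareto-optimal: D2, D3, D6, D7, D8 → 5.

5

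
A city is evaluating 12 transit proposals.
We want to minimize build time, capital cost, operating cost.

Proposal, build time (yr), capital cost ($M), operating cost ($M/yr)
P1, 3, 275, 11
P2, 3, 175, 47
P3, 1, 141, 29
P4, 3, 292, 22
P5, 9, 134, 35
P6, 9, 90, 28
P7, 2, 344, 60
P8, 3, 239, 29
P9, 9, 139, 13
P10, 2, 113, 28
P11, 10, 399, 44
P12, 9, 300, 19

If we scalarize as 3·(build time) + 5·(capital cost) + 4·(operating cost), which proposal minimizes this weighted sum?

P6

P1: 3·3 + 5·275 + 4·11 = 1428
P2: 3·3 + 5·175 + 4·47 = 1072
P3: 3·1 + 5·141 + 4·29 = 824
P4: 3·3 + 5·292 + 4·22 = 1557
P5: 3·9 + 5·134 + 4·35 = 837
P6: 3·9 + 5·90 + 4·28 = 589
P7: 3·2 + 5·344 + 4·60 = 1966
P8: 3·3 + 5·239 + 4·29 = 1320
P9: 3·9 + 5·139 + 4·13 = 774
P10: 3·2 + 5·113 + 4·28 = 683
P11: 3·10 + 5·399 + 4·44 = 2201
P12: 3·9 + 5·300 + 4·19 = 1603
Lowest: P6 at 589.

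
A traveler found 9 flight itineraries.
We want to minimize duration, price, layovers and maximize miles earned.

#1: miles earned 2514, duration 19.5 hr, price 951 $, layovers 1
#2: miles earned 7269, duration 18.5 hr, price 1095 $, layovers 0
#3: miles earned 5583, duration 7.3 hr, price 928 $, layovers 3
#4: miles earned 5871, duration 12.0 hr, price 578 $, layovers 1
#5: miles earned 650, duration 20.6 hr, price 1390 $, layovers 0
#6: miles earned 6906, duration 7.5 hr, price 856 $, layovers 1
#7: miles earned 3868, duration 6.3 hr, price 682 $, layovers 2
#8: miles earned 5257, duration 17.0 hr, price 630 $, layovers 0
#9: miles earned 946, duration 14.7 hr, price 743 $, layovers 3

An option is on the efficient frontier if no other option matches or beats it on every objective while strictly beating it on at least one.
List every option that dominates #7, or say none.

#1: worse on miles earned (2514 vs 3868).
#2: worse on duration (18.5 vs 6.3).
#3: worse on duration (7.3 vs 6.3).
#4: worse on duration (12.0 vs 6.3).
#5: worse on miles earned (650 vs 3868).
#6: worse on duration (7.5 vs 6.3).
#8: worse on duration (17.0 vs 6.3).
#9: worse on miles earned (946 vs 3868).
No option dominates #7.

none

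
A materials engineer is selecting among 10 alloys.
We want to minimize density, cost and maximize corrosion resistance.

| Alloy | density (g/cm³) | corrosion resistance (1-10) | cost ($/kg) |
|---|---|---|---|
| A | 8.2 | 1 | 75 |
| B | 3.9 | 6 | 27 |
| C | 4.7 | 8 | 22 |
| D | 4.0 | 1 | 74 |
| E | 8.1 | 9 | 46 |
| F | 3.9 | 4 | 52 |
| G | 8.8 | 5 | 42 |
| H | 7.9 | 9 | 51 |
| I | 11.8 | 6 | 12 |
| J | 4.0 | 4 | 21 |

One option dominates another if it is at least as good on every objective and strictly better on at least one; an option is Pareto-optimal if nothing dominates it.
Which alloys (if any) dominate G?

B: density 3.9≤8.8, corrosion resistance 6≥5, cost 27≤42 — dominates G.
C: density 4.7≤8.8, corrosion resistance 8≥5, cost 22≤42 — dominates G.
Others (A, D, E, F, H, I, J) are each worse than G on at least one objective.

B, C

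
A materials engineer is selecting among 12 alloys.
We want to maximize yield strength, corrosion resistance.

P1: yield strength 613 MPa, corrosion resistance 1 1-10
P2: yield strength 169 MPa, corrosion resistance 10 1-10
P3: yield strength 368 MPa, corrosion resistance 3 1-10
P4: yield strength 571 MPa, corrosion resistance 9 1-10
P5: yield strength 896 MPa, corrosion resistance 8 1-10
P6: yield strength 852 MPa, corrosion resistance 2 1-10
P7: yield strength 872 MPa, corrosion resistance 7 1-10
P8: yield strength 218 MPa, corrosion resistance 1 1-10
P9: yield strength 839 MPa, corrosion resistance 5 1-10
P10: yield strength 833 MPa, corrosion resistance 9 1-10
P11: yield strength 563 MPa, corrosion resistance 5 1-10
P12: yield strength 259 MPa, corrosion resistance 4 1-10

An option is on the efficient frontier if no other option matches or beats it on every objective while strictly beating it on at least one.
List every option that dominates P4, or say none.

P10

P10: yield strength 833≥571, corrosion resistance 9≥9 — dominates P4.
Others (P1, P2, P3, P5, P6, P7, P8, P9, P11, P12) are each worse than P4 on at least one objective.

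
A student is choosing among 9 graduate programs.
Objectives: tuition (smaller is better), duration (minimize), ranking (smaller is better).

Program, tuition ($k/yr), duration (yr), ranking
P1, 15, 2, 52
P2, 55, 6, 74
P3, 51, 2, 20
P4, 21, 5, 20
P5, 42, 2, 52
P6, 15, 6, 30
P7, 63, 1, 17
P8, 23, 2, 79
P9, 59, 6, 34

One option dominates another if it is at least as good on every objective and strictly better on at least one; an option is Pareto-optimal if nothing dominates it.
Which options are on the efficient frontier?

P1: not dominated.
P2: dominated by P1 (tuition 15≤55, duration 2≤6, ranking 52≤74).
P3: not dominated.
P4: not dominated.
P5: dominated by P1 (tuition 15≤42, duration 2≤2, ranking 52≤52).
P6: not dominated.
P7: not dominated (best duration).
P8: dominated by P1 (tuition 15≤23, duration 2≤2, ranking 52≤79).
P9: dominated by P3 (tuition 51≤59, duration 2≤6, ranking 20≤34).

P1, P3, P4, P6, P7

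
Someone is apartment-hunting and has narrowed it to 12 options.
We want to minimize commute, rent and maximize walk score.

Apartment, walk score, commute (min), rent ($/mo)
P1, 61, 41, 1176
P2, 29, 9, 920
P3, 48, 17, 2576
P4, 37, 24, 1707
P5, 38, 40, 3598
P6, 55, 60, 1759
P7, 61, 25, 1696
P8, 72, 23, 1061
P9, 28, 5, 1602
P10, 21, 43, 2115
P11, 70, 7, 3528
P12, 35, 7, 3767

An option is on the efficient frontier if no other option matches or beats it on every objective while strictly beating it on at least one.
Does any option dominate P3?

No

P1: worse on commute (41 vs 17).
P2: worse on walk score (29 vs 48).
P4: worse on walk score (37 vs 48).
P5: worse on walk score (38 vs 48).
P6: worse on commute (60 vs 17).
P7: worse on commute (25 vs 17).
P8: worse on commute (23 vs 17).
P9: worse on walk score (28 vs 48).
P10: worse on walk score (21 vs 48).
P11: worse on rent (3528 vs 2576).
P12: worse on walk score (35 vs 48).
No option is at least as good as P3 on every objective and strictly better on one.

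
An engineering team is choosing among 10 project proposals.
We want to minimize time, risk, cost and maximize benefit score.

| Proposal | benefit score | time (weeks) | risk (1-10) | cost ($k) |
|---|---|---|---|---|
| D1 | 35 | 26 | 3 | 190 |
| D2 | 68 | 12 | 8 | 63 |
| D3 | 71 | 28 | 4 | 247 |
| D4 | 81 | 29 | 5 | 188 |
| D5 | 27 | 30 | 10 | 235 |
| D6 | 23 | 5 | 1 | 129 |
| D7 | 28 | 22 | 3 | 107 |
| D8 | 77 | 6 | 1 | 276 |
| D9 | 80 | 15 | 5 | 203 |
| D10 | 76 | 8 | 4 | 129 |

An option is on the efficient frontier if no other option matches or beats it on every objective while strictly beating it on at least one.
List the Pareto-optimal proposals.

D1: not dominated.
D2: not dominated (best cost).
D3: dominated by D10 (benefit score 76≥71, time 8≤28, risk 4≤4, cost 129≤247).
D4: not dominated (best benefit score).
D5: dominated by D1 (benefit score 35≥27, time 26≤30, risk 3≤10, cost 190≤235).
D6: not dominated (best time).
D7: not dominated.
D8: not dominated.
D9: not dominated.
D10: not dominated.

D1, D2, D4, D6, D7, D8, D9, D10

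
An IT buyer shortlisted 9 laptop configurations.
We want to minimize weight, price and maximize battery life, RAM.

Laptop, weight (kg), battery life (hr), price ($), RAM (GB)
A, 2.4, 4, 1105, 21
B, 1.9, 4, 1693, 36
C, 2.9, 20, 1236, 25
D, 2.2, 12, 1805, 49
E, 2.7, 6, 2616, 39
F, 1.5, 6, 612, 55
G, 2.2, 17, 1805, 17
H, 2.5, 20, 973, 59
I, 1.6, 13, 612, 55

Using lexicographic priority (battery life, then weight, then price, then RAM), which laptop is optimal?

H

First maximize battery life: best is 20, kept {C, H}.
Then minimize weight: best is 2.5, kept {H}.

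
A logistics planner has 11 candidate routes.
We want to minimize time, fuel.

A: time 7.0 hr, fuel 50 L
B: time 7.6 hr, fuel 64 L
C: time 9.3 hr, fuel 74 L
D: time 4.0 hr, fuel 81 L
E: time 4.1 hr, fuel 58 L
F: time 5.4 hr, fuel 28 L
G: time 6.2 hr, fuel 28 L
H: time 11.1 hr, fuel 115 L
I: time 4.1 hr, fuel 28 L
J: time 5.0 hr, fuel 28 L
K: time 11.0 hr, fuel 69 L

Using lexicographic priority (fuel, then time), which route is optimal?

First minimize fuel: best is 28, kept {F, G, I, J}.
Then minimize time: best is 4.1, kept {I}.

I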